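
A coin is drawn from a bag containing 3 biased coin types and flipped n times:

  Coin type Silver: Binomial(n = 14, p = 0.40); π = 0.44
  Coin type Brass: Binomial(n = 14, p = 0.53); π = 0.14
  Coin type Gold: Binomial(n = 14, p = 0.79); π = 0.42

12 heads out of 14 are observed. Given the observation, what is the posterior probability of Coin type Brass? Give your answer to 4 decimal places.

0.0137

Posterior ∝ prior × likelihood, so P(k | x) ∝ P(Z=k) f_k(x); normalise over all components.
Evaluate each component's likelihood at the observed value:
  L_Silver = C(14,12)·0.40^12·0.60^2 = 91·1.67772e-05·0.36 = 0.000549622
  L_Brass = C(14,12)·0.53^12·0.47^2 = 91·0.000491259·0.2209 = 0.00987524
  L_Gold = C(14,12)·0.79^12·0.21^2 = 91·0.0590915·0.0441 = 0.23714
Multiply by the mixture weights:
  P(Z=Silver)·L_Silver = 0.44 × 0.000549622 = 0.000241834
  P(Z=Brass)·L_Brass = 0.14 × 0.00987524 = 0.00138253
  P(Z=Gold)·L_Gold = 0.42 × 0.23714 = 0.0995989
Marginal: 0.000241834 + 0.00138253 + 0.0995989 = 0.101223
Responsibility of Coin type Brass: 0.00138253 / 0.101223 ≈ 0.0137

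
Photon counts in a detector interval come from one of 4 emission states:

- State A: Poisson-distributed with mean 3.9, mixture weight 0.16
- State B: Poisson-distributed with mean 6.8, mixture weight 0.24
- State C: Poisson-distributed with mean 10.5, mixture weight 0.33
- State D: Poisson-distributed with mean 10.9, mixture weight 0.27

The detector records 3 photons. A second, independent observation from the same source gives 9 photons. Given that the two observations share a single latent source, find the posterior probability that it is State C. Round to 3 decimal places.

0.101

By Bayes' theorem, P(k | x) = w_k f_k(x) / Σ_j w_j f_j(x).
Since both observations come from the same component, the likelihood for component k is f_k(x₁)·f_k(x₂).
  L_A = [e^(−3.9)·3.9^3/3! = 0.200122] × [0.0116431] = 0.00233004
  L_B = [e^(−6.8)·6.8^3/3! = 0.0583678] × [0.0954146] = 0.00556913
  L_C = [e^(−10.5)·10.5^3/3! = 0.00531281] × [0.11772] = 0.000625422
  L_D = [e^(−10.9)·10.9^3/3! = 0.00398399] × [0.110475] = 0.000440133
Unnormalised posteriors:
  w_A·L_A = 0.16 × 0.00233004 = 0.000372807
  w_B·L_B = 0.24 × 0.00556913 = 0.00133659
  w_C·L_C = 0.33 × 0.000625422 = 0.000206389
  w_D·L_D = 0.27 × 0.000440133 = 0.000118836
Denominator: 0.000372807 + 0.00133659 + 0.000206389 + 0.000118836 = 0.00203462
P(State C | x) ≈ 0.101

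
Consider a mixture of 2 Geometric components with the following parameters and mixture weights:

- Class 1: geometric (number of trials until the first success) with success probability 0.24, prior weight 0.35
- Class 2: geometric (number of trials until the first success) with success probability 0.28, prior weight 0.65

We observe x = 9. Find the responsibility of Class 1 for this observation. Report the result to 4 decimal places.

0.4157

Apply Bayes' rule: the posterior for each component is proportional to its prior times its likelihood at x.
Component likelihoods at x = 9:
  f_1 = 0.0267128
  f_2 = 0.0202217
Unnormalised posteriors:
  π_1·f_1 = 0.35 × 0.0267128 = 0.00934949
  π_2·f_2 = 0.65 × 0.0202217 = 0.0131441
Normaliser: 0.00934949 + 0.0131441 = 0.0224936
So the posterior for Class 1 is 0.00934949 / 0.0224936 ≈ 0.4157.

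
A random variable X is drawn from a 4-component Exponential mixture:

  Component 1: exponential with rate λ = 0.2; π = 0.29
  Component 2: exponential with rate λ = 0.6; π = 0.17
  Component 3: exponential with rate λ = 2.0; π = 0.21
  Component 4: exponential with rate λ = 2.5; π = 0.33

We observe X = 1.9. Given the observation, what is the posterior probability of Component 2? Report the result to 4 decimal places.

Posterior ∝ prior × likelihood, so P(k | x) ∝ P(Z=k) f_k(x); normalise over all components.
Exponential densities:
  L_1 = 0.2·e^(−0.2·1.9) = 0.2·e^(−0.3800) = 0.136772
  L_2 = 0.6·e^(−0.6·1.9) = 0.6·e^(−1.1400) = 0.191891
  L_3 = 2.0·e^(−2.0·1.9) = 2.0·e^(−3.8000) = 0.0447415
  L_4 = 2.5·e^(−2.5·1.9) = 2.5·e^(−4.7500) = 0.0216292
Unnormalised posteriors:
  P(Z=1)·L_1 = 0.29 × 0.136772 = 0.039664
  P(Z=2)·L_2 = 0.17 × 0.191891 = 0.0326215
  P(Z=3)·L_3 = 0.21 × 0.0447415 = 0.00939572
  P(Z=4)·L_4 = 0.33 × 0.0216292 = 0.00713765
Denominator: 0.039664 + 0.0326215 + 0.00939572 + 0.00713765 = 0.0888189
P(Component 2 | x) ≈ 0.3673

0.3673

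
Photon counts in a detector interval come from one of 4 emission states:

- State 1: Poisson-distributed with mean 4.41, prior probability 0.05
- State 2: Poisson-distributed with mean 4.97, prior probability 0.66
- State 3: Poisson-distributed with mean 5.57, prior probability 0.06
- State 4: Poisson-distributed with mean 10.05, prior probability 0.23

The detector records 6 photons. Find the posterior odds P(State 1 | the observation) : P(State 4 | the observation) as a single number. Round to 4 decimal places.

0.4368

Posterior odds = (P(Z=i) f_i(x)) / (P(Z=j) f_j(x)); the normalising sum cancels.
Poisson probabilities:
  p_1 = 0.124182
  p_2 = 0.145332
  p_3 = 0.158044
  p_4 = 0.0618023
0.00620912 / 0.0142145 ≈ 0.4368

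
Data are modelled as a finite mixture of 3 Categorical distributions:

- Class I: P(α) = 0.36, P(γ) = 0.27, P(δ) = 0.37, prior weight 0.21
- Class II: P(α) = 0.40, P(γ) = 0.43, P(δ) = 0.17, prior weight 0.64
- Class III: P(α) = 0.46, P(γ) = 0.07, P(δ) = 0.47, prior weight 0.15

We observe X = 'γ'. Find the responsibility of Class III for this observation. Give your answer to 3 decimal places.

Apply Bayes' rule: the posterior for each component is proportional to its prior times its likelihood at x.
Categorical probabilities:
  p_I = 0.27
  p_II = 0.43
  p_III = 0.07
Weight by the priors:
  π_I·p_I = 0.21 × 0.27 = 0.0567
  π_II·p_II = 0.64 × 0.43 = 0.2752
  π_III·p_III = 0.15 × 0.07 = 0.0105
Marginal: 0.0567 + 0.2752 + 0.0105 = 0.3424
P(Class III | 'γ') = 0.0105 / 0.3424 ≈ 0.031

0.031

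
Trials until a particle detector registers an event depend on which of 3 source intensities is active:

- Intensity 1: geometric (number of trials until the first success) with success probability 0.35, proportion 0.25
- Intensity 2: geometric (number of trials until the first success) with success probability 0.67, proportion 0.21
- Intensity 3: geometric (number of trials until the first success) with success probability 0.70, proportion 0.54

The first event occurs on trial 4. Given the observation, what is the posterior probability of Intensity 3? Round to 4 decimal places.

0.2597

P(component k | x) = π_k·f_k(x) / marginal(x), where marginal(x) = Σ_j π_j·f_j(x).
Geometric probabilities:
  f_1 = 0.35·(1−0.35)^3 = 0.35·0.274625 = 0.0961188
  f_2 = 0.67·(1−0.67)^3 = 0.67·0.035937 = 0.0240778
  f_3 = 0.70·(1−0.70)^3 = 0.70·0.027 = 0.0189
Multiply by the mixture weights:
  π_1·f_1 = 0.25 × 0.0961188 = 0.0240297
  π_2·f_2 = 0.21 × 0.0240778 = 0.00505634
  π_3·f_3 = 0.54 × 0.0189 = 0.010206
Sum: 0.0240297 + 0.00505634 + 0.010206 = 0.039292
Responsibility of Intensity 3: 0.010206 / 0.039292 ≈ 0.2597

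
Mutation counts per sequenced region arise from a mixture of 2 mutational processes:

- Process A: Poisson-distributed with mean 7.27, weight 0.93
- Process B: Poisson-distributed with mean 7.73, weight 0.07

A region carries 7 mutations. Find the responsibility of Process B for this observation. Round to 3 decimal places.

P(component k | x) = π_k·f_k(x) / marginal(x), where marginal(x) = Σ_j π_j·f_j(x).
Poisson probabilities:
  p_A = e^(−7.27)·7.27^7/7! = 0.148248
  p_B = e^(−7.73)·7.73^7/7! = 0.14379
Weight by the priors:
  π_A·p_A = 0.93 × 0.148248 = 0.137871
  π_B·p_B = 0.07 × 0.14379 = 0.0100653
Evidence: 0.137871 + 0.0100653 = 0.147936
So the posterior for Process B is 0.0100653 / 0.147936 ≈ 0.068.

0.068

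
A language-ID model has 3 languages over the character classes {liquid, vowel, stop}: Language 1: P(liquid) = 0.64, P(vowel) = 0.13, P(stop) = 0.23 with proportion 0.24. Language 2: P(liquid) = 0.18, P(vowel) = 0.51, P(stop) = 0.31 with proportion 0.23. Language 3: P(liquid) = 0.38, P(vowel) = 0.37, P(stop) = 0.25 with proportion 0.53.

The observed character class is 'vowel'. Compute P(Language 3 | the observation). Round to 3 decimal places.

0.569

Posterior ∝ prior × likelihood, so P(k | x) ∝ P(Z=k) f_k(x); normalise over all components.
Categorical probabilities:
  f_1 = 0.13
  f_2 = 0.51
  f_3 = 0.37
Multiply by the mixture weights:
  P(Z=1)·f_1 = 0.24 × 0.13 = 0.0312
  P(Z=2)·f_2 = 0.23 × 0.51 = 0.1173
  P(Z=3)·f_3 = 0.53 × 0.37 = 0.1961
Normaliser: 0.0312 + 0.1173 + 0.1961 = 0.3446
Responsibility of Language 3: 0.1961 / 0.3446 ≈ 0.569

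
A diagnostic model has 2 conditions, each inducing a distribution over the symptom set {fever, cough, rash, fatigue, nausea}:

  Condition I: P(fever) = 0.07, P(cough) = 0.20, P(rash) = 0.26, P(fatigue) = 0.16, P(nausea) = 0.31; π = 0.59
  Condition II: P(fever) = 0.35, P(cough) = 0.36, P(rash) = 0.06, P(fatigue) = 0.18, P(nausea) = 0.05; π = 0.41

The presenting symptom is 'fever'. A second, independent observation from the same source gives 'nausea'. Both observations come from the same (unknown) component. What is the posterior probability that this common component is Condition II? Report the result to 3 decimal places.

By Bayes' theorem, P(k | x) = π_k f_k(x) / Σ_j π_j f_j(x).
Since both observations come from the same component, the likelihood for component k is f_k(x₁)·f_k(x₂).
  L_I = [P(fever | comp) = 0.07] × [0.31] = 0.0217
  L_II = [P(fever | comp) = 0.35] × [0.05] = 0.0175
Prior × likelihood for each component:
  π_I·L_I = 0.59 × 0.0217 = 0.012803
  π_II·L_II = 0.41 × 0.0175 = 0.007175
Evidence: 0.012803 + 0.007175 = 0.019978
P(Condition II | x₁,x₂) ≈ 0.359

0.359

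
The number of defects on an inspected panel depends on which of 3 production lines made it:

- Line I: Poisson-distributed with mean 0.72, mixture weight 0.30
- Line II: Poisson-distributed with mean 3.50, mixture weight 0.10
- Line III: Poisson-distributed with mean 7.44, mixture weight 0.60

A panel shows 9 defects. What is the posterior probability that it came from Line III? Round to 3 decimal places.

Posterior ∝ prior × likelihood, so P(k | x) ∝ π_k f_k(x); normalise over all components.
Component likelihoods at x = 9 defects:
  p_I = e^(−0.72)·0.72^9/9! = 6.97489e-08
  p_II = e^(−3.50)·3.50^9/9! = 0.00655871
  p_III = e^(−7.44)·7.44^9/9! = 0.113043
Weight by the priors:
  π_I·p_I = 0.30 × 6.97489e-08 = 2.09247e-08
  π_II·p_II = 0.10 × 0.00655871 = 0.000655871
  π_III·p_III = 0.60 × 0.113043 = 0.0678256
Denominator: 2.09247e-08 + 0.000655871 + 0.0678256 = 0.0684815
P(Line III | the observation) = 0.0678256 / 0.0684815 ≈ 0.990

0.990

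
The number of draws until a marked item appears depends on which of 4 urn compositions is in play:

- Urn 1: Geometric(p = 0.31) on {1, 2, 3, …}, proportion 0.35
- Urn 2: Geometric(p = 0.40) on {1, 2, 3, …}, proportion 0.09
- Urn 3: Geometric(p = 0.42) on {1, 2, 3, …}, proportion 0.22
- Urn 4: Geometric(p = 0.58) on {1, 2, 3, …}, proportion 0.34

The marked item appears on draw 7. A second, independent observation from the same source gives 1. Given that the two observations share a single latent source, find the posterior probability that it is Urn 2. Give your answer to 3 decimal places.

0.105

Posterior ∝ prior × likelihood, so P(k | x) ∝ π_k f_k(x); normalise over all components.
Since both observations come from the same component, the likelihood for component k is f_k(x₁)·f_k(x₂).
  L_1 = [0.0334546] × [0.31] = 0.0103709
  L_2 = [0.0186624] × [0.4] = 0.00746496
  L_3 = [0.0159889] × [0.42] = 0.00671532
  L_4 = [0.00318364] × [0.58] = 0.00184651
Unnormalised posteriors:
  π_1·L_1 = 0.35 × 0.0103709 = 0.00362983
  π_2·L_2 = 0.09 × 0.00746496 = 0.000671846
  π_3·L_3 = 0.22 × 0.00671532 = 0.00147737
  π_4·L_4 = 0.34 × 0.00184651 = 0.000627813
Evidence: 0.00362983 + 0.000671846 + 0.00147737 + 0.000627813 = 0.00640686
P(Urn 2 | data) ≈ 0.105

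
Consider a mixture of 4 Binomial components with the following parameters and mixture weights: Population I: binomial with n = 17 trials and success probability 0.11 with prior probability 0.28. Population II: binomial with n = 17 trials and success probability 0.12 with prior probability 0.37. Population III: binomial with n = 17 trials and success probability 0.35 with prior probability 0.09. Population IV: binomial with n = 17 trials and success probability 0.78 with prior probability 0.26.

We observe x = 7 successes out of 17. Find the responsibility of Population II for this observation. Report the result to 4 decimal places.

Posterior ∝ prior × likelihood, so P(k | x) ∝ w_k f_k(x); normalise over all components.
Binomial probabilities:
  L_I = 0.00118175
  L_II = 0.00194075
  L_III = 0.168455
  L_IV = 0.000907327
Prior × likelihood for each component:
  w_I·L_I = 0.28 × 0.00118175 = 0.000330889
  w_II·L_II = 0.37 × 0.00194075 = 0.000718079
  w_III·L_III = 0.09 × 0.168455 = 0.015161
  w_IV·L_IV = 0.26 × 0.000907327 = 0.000235905
Evidence: 0.000330889 + 0.000718079 + 0.015161 + 0.000235905 = 0.0164459
P(Population II | 7 successes out of 17) ≈ 0.0437

0.0437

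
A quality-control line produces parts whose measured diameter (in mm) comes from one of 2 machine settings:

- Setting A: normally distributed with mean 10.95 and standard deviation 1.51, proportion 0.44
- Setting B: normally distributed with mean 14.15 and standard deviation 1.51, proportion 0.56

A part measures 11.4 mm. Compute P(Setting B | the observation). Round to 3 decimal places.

Apply Bayes' rule: the posterior for each component is proportional to its prior times its likelihood at x.
Normal densities:
  f_A = 0.252725
  f_B = 0.0503167
Multiply by the mixture weights:
  P(Z=A)·f_A = 0.44 × 0.252725 = 0.111199
  P(Z=B)·f_B = 0.56 × 0.0503167 = 0.0281773
Normaliser: 0.111199 + 0.0281773 = 0.139376
P(Setting B | the observation) ≈ 0.202

0.202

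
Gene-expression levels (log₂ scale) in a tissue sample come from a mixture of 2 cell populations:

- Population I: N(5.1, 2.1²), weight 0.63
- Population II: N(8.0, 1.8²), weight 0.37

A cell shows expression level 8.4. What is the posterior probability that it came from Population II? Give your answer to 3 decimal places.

0.697

By Bayes' theorem, P(k | x) = P(Z=k) f_k(x) / Σ_j P(Z=j) f_j(x).
Evaluate each component's likelihood at the observed value:
  f_I = 0.0552675
  f_II = 0.216229
Multiply by the mixture weights:
  P(Z=I)·f_I = 0.63 × 0.0552675 = 0.0348185
  P(Z=II)·f_II = 0.37 × 0.216229 = 0.0800048
Normaliser: 0.0348185 + 0.0800048 = 0.114823
So the posterior for Population II is 0.0800048 / 0.114823 ≈ 0.697.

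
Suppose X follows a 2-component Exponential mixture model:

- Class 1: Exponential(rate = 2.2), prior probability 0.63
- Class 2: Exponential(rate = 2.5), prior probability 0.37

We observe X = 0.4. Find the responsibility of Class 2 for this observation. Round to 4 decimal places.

0.3718

Posterior ∝ prior × likelihood, so P(k | x) ∝ w_k f_k(x); normalise over all components.
Component likelihoods at x = 0.4:
  f_1 = 2.2·e^(−2.2·0.4) = 2.2·e^(−0.8800) = 0.912522
  f_2 = 2.5·e^(−2.5·0.4) = 2.5·e^(−1.0000) = 0.919699
Unnormalised posteriors:
  w_1·f_1 = 0.63 × 0.912522 = 0.574889
  w_2·f_2 = 0.37 × 0.919699 = 0.340288
Normaliser: 0.574889 + 0.340288 = 0.915178
Responsibility of Class 2: 0.340288 / 0.915178 ≈ 0.3718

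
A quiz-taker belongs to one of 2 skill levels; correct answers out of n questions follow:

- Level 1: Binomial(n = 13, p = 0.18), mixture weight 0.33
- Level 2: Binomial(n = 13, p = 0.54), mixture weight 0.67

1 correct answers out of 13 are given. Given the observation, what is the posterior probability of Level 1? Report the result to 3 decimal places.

0.994

By Bayes' theorem, P(k | x) = w_k f_k(x) / Σ_j w_j f_j(x).
Evaluate each component's likelihood at the observed value:
  f_1 = C(13,1)·0.18^1·0.82^12 = 13·0.18·0.0924201 = 0.216263
  f_2 = C(13,1)·0.54^1·0.46^12 = 13·0.54·8.97623e-05 = 0.000630131
Weight by the priors:
  w_1·f_1 = 0.33 × 0.216263 = 0.0713668
  w_2·f_2 = 0.67 × 0.000630131 = 0.000422188
Normaliser: 0.0713668 + 0.000422188 = 0.071789
So the posterior for Level 1 is 0.0713668 / 0.071789 ≈ 0.994.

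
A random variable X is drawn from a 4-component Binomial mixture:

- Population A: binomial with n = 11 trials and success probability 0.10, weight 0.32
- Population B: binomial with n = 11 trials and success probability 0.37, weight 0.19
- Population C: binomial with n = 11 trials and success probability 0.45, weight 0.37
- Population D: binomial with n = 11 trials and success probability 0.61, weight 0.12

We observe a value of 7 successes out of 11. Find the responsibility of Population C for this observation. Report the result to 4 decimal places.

0.5224

Apply Bayes' rule: the posterior for each component is proportional to its prior times its likelihood at x.
Component likelihoods at x = 7 successes out of 11:
  f_A = 2.16513e-05
  f_B = 0.0493501
  f_C = 0.112837
  f_D = 0.239928
Weight by the priors:
  w_A·f_A = 0.32 × 2.16513e-05 = 6.92842e-06
  w_B·f_B = 0.19 × 0.0493501 = 0.00937652
  w_C·f_C = 0.37 × 0.112837 = 0.0417498
  w_D·f_D = 0.12 × 0.239928 = 0.0287914
Marginal: 6.92842e-06 + 0.00937652 + 0.0417498 + 0.0287914 = 0.0799246
P(Population C | 7 successes out of 11) ≈ 0.5224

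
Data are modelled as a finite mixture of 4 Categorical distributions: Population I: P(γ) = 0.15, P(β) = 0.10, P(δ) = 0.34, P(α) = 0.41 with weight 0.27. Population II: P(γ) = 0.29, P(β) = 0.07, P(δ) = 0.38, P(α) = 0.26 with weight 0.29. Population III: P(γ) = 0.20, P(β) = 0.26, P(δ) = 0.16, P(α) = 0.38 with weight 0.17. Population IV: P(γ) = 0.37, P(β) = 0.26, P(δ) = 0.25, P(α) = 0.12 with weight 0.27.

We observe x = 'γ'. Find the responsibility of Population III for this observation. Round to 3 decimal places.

0.132

P(component k | x) = π_k·f_k(x) / marginal(x), where marginal(x) = Σ_j π_j·f_j(x).
Evaluate each component's likelihood at the observed value:
  p_I = 0.15
  p_II = 0.29
  p_III = 0.2
  p_IV = 0.37
Multiply by the mixture weights:
  π_I·p_I = 0.27 × 0.15 = 0.0405
  π_II·p_II = 0.29 × 0.29 = 0.0841
  π_III·p_III = 0.17 × 0.2 = 0.034
  π_IV·p_IV = 0.27 × 0.37 = 0.0999
Marginal: 0.0405 + 0.0841 + 0.034 + 0.0999 = 0.2585
So the posterior for Population III is 0.034 / 0.2585 ≈ 0.132.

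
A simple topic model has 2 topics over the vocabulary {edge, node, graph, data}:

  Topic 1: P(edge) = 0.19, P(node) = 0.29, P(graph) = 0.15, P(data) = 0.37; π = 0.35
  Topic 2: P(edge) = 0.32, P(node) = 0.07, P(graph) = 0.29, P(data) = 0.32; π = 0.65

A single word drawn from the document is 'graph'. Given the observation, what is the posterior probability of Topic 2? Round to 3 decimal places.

0.782

P(component k | x) = π_k·f_k(x) / marginal(x), where marginal(x) = Σ_j π_j·f_j(x).
Categorical probabilities:
  L_1 = P(graph | comp) = 0.15
  L_2 = P(graph | comp) = 0.29
Multiply by the mixture weights:
  π_1·L_1 = 0.35 × 0.15 = 0.0525
  π_2·L_2 = 0.65 × 0.29 = 0.1885
Sum: 0.0525 + 0.1885 = 0.241
So the posterior for Topic 2 is 0.1885 / 0.241 ≈ 0.782.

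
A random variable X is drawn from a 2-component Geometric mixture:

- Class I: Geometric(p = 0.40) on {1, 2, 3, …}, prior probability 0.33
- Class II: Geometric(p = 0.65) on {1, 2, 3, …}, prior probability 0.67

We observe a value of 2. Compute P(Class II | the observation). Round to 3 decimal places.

By Bayes' theorem, P(k | x) = π_k f_k(x) / Σ_j π_j f_j(x).
Evaluate each component's likelihood at the observed value:
  p_I = 0.24
  p_II = 0.2275
Multiply by the mixture weights:
  π_I·p_I = 0.33 × 0.24 = 0.0792
  π_II·p_II = 0.67 × 0.2275 = 0.152425
Normaliser: 0.0792 + 0.152425 = 0.231625
So the posterior for Class II is 0.152425 / 0.231625 ≈ 0.658.

0.658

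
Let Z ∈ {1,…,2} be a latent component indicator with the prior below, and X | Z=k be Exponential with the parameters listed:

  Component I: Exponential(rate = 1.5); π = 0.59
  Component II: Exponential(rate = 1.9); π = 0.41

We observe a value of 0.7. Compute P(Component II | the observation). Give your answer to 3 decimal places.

The responsibility of component k is P(Z=k) f_k(x) divided by Σ_j P(Z=j) f_j(x).
Exponential densities:
  L_I = 1.5·e^(−1.5·0.7) = 1.5·e^(−1.0500) = 0.524907
  L_II = 1.9·e^(−1.9·0.7) = 1.9·e^(−1.3300) = 0.502507
Multiply by the mixture weights:
  P(Z=I)·L_I = 0.59 × 0.524907 = 0.309695
  P(Z=II)·L_II = 0.41 × 0.502507 = 0.206028
Denominator: 0.309695 + 0.206028 = 0.515723
P(Component II | the observation) ≈ 0.399

0.399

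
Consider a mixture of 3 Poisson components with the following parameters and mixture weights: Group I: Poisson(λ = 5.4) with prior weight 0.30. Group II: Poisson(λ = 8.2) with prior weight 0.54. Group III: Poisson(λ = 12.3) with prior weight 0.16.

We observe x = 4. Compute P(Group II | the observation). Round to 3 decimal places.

0.365

P(component k | x) = π_k·f_k(x) / marginal(x), where marginal(x) = Σ_j π_j·f_j(x).
Evaluate each component's likelihood at the observed value:
  p_I = 0.16002
  p_II = 0.0517404
  p_III = 0.00434097
Multiply by the mixture weights:
  π_I·p_I = 0.30 × 0.16002 = 0.0480059
  π_II·p_II = 0.54 × 0.0517404 = 0.0279398
  π_III·p_III = 0.16 × 0.00434097 = 0.000694556
Normaliser: 0.0480059 + 0.0279398 + 0.000694556 = 0.0766403
Responsibility of Group II: 0.0279398 / 0.0766403 ≈ 0.365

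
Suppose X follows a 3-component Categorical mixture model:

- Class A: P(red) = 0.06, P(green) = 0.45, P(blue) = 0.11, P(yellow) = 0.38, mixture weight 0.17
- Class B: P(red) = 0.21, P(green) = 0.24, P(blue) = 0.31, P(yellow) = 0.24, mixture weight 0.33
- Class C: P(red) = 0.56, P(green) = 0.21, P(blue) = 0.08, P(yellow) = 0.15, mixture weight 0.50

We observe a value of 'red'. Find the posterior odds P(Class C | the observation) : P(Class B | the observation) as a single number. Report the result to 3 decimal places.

4.040

Posterior odds = (π_i f_i(x)) / (π_j f_j(x)); the normalising sum cancels.
Categorical probabilities:
  f_A = P(red | comp) = 0.06
  f_B = P(red | comp) = 0.21
  f_C = P(red | comp) = 0.56
Posterior odds = (π_C·f_C) / (π_B·f_B) = (0.50·0.56) / (0.33·0.21) = 0.28 / 0.0693 ≈ 4.040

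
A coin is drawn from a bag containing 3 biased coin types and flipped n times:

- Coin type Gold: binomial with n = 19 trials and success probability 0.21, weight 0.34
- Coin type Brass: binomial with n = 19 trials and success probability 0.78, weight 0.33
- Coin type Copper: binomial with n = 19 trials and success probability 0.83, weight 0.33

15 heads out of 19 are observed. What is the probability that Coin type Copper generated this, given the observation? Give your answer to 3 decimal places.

By Bayes' theorem, P(k | x) = P(Z=k) f_k(x) / Σ_j P(Z=j) f_j(x).
Evaluate each component's likelihood at the observed value:
  p_Gold = C(19,15)·0.21^15·0.79^4 = 3876·6.81223e-11·0.389501 = 1.02845e-07
  p_Brass = C(19,15)·0.78^15·0.22^4 = 3876·0.0240668·0.00234256 = 0.218521
  p_Copper = C(19,15)·0.83^15·0.17^4 = 3876·0.0611183·0.00083521 = 0.197857
Multiply by the mixture weights:
  P(Z=Gold)·p_Gold = 0.34 × 1.02845e-07 = 3.49672e-08
  P(Z=Brass)·p_Brass = 0.33 × 0.218521 = 0.072112
  P(Z=Copper)·p_Copper = 0.33 × 0.197857 = 0.0652927
Sum: 3.49672e-08 + 0.072112 + 0.0652927 = 0.137405
So the posterior for Coin type Copper is 0.0652927 / 0.137405 ≈ 0.475.

0.475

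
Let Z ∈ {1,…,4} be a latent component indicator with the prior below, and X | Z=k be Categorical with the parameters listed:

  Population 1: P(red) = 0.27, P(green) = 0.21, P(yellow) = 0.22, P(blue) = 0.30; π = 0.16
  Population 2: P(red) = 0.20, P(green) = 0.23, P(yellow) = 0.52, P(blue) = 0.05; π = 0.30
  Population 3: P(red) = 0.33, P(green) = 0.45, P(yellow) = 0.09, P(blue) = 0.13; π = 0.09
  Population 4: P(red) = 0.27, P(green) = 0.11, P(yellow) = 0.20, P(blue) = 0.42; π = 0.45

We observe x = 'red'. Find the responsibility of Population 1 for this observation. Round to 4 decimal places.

P(component k | x) = π_k·f_k(x) / marginal(x), where marginal(x) = Σ_j π_j·f_j(x).
Component likelihoods at x = 'red':
  f_1 = P(red | comp) = 0.27
  f_2 = P(red | comp) = 0.20
  f_3 = P(red | comp) = 0.33
  f_4 = P(red | comp) = 0.27
Prior × likelihood for each component:
  π_1·f_1 = 0.16 × 0.27 = 0.0432
  π_2·f_2 = 0.30 × 0.2 = 0.06
  π_3·f_3 = 0.09 × 0.33 = 0.0297
  π_4·f_4 = 0.45 × 0.27 = 0.1215
Denominator: 0.0432 + 0.06 + 0.0297 + 0.1215 = 0.2544
P(Population 1 | x) = 0.0432 / 0.2544 ≈ 0.1698

0.1698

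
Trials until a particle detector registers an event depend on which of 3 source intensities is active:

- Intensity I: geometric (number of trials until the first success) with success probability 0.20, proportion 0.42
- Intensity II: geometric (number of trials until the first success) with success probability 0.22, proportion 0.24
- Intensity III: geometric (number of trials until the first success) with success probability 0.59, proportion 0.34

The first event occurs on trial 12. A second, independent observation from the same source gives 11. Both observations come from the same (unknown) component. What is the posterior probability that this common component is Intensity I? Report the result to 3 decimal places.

Posterior ∝ prior × likelihood, so P(k | x) ∝ w_k f_k(x); normalise over all components.
Since both observations come from the same component, the likelihood for component k is f_k(x₁)·f_k(x₂).
  f_I = [0.20·(1−0.20)^11 = 0.20·0.0858993 = 0.0171799] × [0.0214748] = 0.000368935
  f_II = [0.22·(1−0.22)^11 = 0.22·0.0650191 = 0.0143042] × [0.0183387] = 0.00026232
  f_III = [0.59·(1−0.59)^11 = 0.59·5.50329e-05 = 3.24694e-05] × [7.91937e-05] = 2.57137e-09
Prior × likelihood for each component:
  w_I·f_I = 0.42 × 0.000368935 = 0.000154953
  w_II·f_II = 0.24 × 0.00026232 = 6.29569e-05
  w_III·f_III = 0.34 × 2.57137e-09 = 8.74267e-10
Normaliser: 0.000154953 + 6.29569e-05 + 8.74267e-10 = 0.00021791
Responsibility of Intensity I: 0.000154953 / 0.00021791 ≈ 0.711

0.711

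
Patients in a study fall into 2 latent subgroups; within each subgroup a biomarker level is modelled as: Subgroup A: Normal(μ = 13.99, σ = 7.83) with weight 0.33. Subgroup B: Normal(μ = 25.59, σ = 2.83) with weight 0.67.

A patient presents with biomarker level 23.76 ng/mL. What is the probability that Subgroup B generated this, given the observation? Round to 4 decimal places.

By Bayes' theorem, P(k | x) = P(Z=k) f_k(x) / Σ_j P(Z=j) f_j(x).
Normal densities:
  p_A = (1/(7.83·√(2π)))·exp(−(23.76−13.99)²/(2·7.83²)) = 0.050950·exp(-0.77846) = 0.023392
  p_B = (1/(2.83·√(2π)))·exp(−(23.76−25.59)²/(2·2.83²)) = 0.140969·exp(-0.20907) = 0.114373
Unnormalised posteriors:
  P(Z=A)·p_A = 0.33 × 0.023392 = 0.00771937
  P(Z=B)·p_B = 0.67 × 0.114373 = 0.07663
Denominator: 0.00771937 + 0.07663 = 0.0843494
So the posterior for Subgroup B is 0.07663 / 0.0843494 ≈ 0.9085.

0.9085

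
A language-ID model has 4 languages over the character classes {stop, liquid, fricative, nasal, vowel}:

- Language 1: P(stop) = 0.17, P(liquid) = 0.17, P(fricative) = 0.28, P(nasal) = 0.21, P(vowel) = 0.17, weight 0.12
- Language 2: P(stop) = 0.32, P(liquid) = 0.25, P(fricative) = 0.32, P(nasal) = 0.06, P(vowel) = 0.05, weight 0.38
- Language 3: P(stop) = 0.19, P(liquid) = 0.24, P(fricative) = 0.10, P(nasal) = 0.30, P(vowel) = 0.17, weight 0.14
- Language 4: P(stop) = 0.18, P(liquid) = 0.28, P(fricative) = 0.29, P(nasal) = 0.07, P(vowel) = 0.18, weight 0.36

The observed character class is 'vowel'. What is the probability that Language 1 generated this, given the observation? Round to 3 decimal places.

The responsibility of component k is P(Z=k) f_k(x) divided by Σ_j P(Z=j) f_j(x).
Categorical probabilities:
  f_1 = 0.17
  f_2 = 0.05
  f_3 = 0.17
  f_4 = 0.18
Weight by the priors:
  P(Z=1)·f_1 = 0.12 × 0.17 = 0.0204
  P(Z=2)·f_2 = 0.38 × 0.05 = 0.019
  P(Z=3)·f_3 = 0.14 × 0.17 = 0.0238
  P(Z=4)·f_4 = 0.36 × 0.18 = 0.0648
Normaliser: 0.0204 + 0.019 + 0.0238 + 0.0648 = 0.128
P(Language 1 | x) = 0.0204 / 0.128 ≈ 0.159

0.159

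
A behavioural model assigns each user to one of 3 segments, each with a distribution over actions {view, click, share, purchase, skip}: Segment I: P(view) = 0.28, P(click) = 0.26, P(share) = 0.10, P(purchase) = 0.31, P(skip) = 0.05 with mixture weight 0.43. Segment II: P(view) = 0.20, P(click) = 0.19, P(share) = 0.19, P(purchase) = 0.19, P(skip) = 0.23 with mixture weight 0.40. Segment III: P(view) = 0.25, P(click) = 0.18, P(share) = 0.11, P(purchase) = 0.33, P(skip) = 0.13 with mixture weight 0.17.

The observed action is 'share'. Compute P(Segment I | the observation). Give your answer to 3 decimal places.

Posterior ∝ prior × likelihood, so P(k | x) ∝ w_k f_k(x); normalise over all components.
Component likelihoods at x = 'share':
  f_I = 0.1
  f_II = 0.19
  f_III = 0.11
Weight by the priors:
  w_I·f_I = 0.43 × 0.1 = 0.043
  w_II·f_II = 0.40 × 0.19 = 0.076
  w_III·f_III = 0.17 × 0.11 = 0.0187
Normaliser: 0.043 + 0.076 + 0.0187 = 0.1377
P(Segment I | 'share') ≈ 0.312

0.312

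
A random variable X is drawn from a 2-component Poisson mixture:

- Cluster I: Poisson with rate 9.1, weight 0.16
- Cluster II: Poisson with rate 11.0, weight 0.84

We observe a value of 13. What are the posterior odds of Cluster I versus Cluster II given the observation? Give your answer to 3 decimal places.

0.108

Only the two components matter; the odds are (P(Z=i) f_i(x)) / (P(Z=j) f_j(x)).
Poisson probabilities:
  f_I = e^(−9.1)·9.1^13/13! = 0.0526233
  f_II = e^(−11.0)·11.0^13/13! = 0.0925945
Odds = (0.16/0.84) × (0.0526233/0.0925945) = 0.190476 × 0.56832 ≈ 0.108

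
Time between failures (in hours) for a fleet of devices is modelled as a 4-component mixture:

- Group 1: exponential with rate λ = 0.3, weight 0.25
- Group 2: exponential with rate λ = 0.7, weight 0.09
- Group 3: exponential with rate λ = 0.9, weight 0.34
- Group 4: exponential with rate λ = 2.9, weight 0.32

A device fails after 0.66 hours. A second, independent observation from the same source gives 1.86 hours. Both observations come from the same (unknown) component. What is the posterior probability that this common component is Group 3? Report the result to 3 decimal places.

By Bayes' theorem, P(k | x) = π_k f_k(x) / Σ_j π_j f_j(x).
Since both observations come from the same component, the likelihood for component k is f_k(x₁)·f_k(x₂).
  f_1 = [0.3·e^(−0.3·0.66) = 0.3·e^(−0.1980) = 0.246111] × [0.171706] = 0.0422587
  f_2 = [0.7·e^(−0.7·0.66) = 0.7·e^(−0.4620) = 0.441016] × [0.190391] = 0.0839654
  f_3 = [0.9·e^(−0.9·0.66) = 0.9·e^(−0.5940) = 0.496903] × [0.168746] = 0.0838504
  f_4 = [2.9·e^(−2.9·0.66) = 2.9·e^(−1.9140) = 0.427719] × [0.0131769] = 0.00563601
Unnormalised posteriors:
  π_1·f_1 = 0.25 × 0.0422587 = 0.0105647
  π_2·f_2 = 0.09 × 0.0839654 = 0.00755689
  π_3·f_3 = 0.34 × 0.0838504 = 0.0285091
  π_4·f_4 = 0.32 × 0.00563601 = 0.00180352
Evidence: 0.0105647 + 0.00755689 + 0.0285091 + 0.00180352 = 0.0484342
P(Group 3 | x) ≈ 0.589

0.589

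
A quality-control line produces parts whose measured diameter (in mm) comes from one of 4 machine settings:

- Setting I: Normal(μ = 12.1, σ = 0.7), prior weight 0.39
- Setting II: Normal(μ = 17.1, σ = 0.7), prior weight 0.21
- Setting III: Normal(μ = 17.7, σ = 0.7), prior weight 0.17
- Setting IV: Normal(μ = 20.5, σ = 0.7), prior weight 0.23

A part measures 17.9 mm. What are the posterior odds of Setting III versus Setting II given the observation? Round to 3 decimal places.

Posterior odds = (π_i f_i(x)) / (π_j f_j(x)); the normalising sum cancels.
Normal densities:
  L_I = (1/(0.7·√(2π)))·exp(−(17.9−12.1)²/(2·0.7²)) = 0.569918·exp(-34.32653) = 7.04676e-16
  L_II = (1/(0.7·√(2π)))·exp(−(17.9−17.1)²/(2·0.7²)) = 0.569918·exp(-0.65306) = 0.296614
  L_III = (1/(0.7·√(2π)))·exp(−(17.9−17.7)²/(2·0.7²)) = 0.569918·exp(-0.04082) = 0.547124
  L_IV = (1/(0.7·√(2π)))·exp(−(17.9−20.5)²/(2·0.7²)) = 0.569918·exp(-6.89796) = 0.000575528
Odds = (0.17/0.21) × (0.547124/0.296614) = 0.809524 × 1.84457 ≈ 1.493

1.493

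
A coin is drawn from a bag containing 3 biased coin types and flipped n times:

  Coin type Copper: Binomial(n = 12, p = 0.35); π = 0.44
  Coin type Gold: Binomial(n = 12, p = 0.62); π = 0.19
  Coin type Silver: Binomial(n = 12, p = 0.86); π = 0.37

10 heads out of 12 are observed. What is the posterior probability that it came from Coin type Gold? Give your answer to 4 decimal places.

The responsibility of component k is w_k f_k(x) divided by Σ_j w_j f_j(x).
Component likelihoods at x = 10 heads out of 12:
  L_Copper = C(12,10)·0.35^10·0.65^2 = 66·2.75855e-05·0.4225 = 0.000769221
  L_Gold = C(12,10)·0.62^10·0.38^2 = 66·0.00839299·0.1444 = 0.0799886
  L_Silver = C(12,10)·0.86^10·0.14^2 = 66·0.221302·0.0196 = 0.286276
Unnormalised posteriors:
  w_Copper·L_Copper = 0.44 × 0.000769221 = 0.000338457
  w_Gold·L_Gold = 0.19 × 0.0799886 = 0.0151978
  w_Silver·L_Silver = 0.37 × 0.286276 = 0.105922
Denominator: 0.000338457 + 0.0151978 + 0.105922 = 0.121458
P(Coin type Gold | data) ≈ 0.1251

0.1251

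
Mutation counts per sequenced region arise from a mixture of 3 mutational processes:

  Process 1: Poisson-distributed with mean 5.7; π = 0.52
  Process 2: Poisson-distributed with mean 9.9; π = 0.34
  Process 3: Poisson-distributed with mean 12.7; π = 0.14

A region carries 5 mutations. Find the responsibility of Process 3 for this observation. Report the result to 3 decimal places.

0.012

Posterior ∝ prior × likelihood, so P(k | x) ∝ w_k f_k(x); normalise over all components.
Evaluate each component's likelihood at the observed value:
  L_1 = e^(−5.7)·5.7^5/5! = 0.16777
  L_2 = e^(−9.9)·9.9^5/5! = 0.039763
  L_3 = e^(−12.7)·12.7^5/5! = 0.00840035
Multiply by the mixture weights:
  w_1·L_1 = 0.52 × 0.16777 = 0.0872404
  w_2·L_2 = 0.34 × 0.039763 = 0.0135194
  w_3·L_3 = 0.14 × 0.00840035 = 0.00117605
Evidence: 0.0872404 + 0.0135194 + 0.00117605 = 0.101936
P(Process 3 | data) = 0.00117605 / 0.101936 ≈ 0.012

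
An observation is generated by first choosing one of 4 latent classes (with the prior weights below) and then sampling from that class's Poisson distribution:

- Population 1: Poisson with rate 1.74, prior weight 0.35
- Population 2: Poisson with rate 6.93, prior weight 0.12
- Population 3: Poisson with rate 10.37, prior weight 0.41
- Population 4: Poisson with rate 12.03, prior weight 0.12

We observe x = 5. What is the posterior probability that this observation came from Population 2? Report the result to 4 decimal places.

0.4098

P(component k | x) = π_k·f_k(x) / marginal(x), where marginal(x) = Σ_j π_j·f_j(x).
Evaluate each component's likelihood at the observed value:
  p_1 = e^(−1.74)·1.74^5/5! = 0.0233288
  p_2 = e^(−6.93)·6.93^5/5! = 0.130264
  p_3 = e^(−10.37)·10.37^5/5! = 0.0313385
  p_4 = e^(−12.03)·12.03^5/5! = 0.0125194
Prior × likelihood for each component:
  π_1·p_1 = 0.35 × 0.0233288 = 0.00816508
  π_2·p_2 = 0.12 × 0.130264 = 0.0156317
  π_3·p_3 = 0.41 × 0.0313385 = 0.0128488
  π_4·p_4 = 0.12 × 0.0125194 = 0.00150233
Normaliser: 0.00816508 + 0.0156317 + 0.0128488 + 0.00150233 = 0.0381479
P(Population 2 | x) = 0.0156317 / 0.0381479 ≈ 0.4098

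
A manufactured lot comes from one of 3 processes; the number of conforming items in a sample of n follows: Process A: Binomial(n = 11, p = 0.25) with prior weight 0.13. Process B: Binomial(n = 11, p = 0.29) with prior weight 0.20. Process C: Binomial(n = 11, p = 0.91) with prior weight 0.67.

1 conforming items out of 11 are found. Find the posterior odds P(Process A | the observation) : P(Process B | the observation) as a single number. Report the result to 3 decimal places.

0.969

Only the two components matter; the odds are (π_i f_i(x)) / (π_j f_j(x)).
Evaluate each component's likelihood at the observed value:
  L_A = C(11,1)·0.25^1·0.75^10 = 11·0.25·0.0563135 = 0.154862
  L_B = C(11,1)·0.29^1·0.71^10 = 11·0.29·0.0325524 = 0.103842
  L_C = C(11,1)·0.91^1·0.09^10 = 11·0.91·3.48678e-11 = 3.49027e-10
0.0201321 / 0.0207685 ≈ 0.969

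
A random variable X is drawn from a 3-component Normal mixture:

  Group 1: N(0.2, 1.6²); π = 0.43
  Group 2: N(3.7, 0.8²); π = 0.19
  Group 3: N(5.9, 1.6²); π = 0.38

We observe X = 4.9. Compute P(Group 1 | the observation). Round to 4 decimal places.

P(component k | x) = π_k·f_k(x) / marginal(x), where marginal(x) = Σ_j π_j·f_j(x).
Component likelihoods at x = 4.9:
  L_1 = (1/(1.6·√(2π)))·exp(−(4.9−0.2)²/(2·1.6²)) = 0.249339·exp(-4.31445) = 0.00333462
  L_2 = (1/(0.8·√(2π)))·exp(−(4.9−3.7)²/(2·0.8²)) = 0.498678·exp(-1.12500) = 0.161897
  L_3 = (1/(1.6·√(2π)))·exp(−(4.9−5.9)²/(2·1.6²)) = 0.249339·exp(-0.19531) = 0.205101
Multiply by the mixture weights:
  π_1·L_1 = 0.43 × 0.00333462 = 0.00143389
  π_2·L_2 = 0.19 × 0.161897 = 0.0307604
  π_3·L_3 = 0.38 × 0.205101 = 0.0779382
Marginal: 0.00143389 + 0.0307604 + 0.0779382 = 0.110133
Responsibility of Group 1: 0.00143389 / 0.110133 ≈ 0.0130

0.0130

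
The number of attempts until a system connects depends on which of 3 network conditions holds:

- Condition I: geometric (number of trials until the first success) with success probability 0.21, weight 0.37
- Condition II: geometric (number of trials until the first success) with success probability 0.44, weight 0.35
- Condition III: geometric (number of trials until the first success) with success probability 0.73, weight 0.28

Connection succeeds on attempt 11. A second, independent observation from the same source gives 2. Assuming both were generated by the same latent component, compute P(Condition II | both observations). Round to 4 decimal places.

By Bayes' theorem, P(k | x) = w_k f_k(x) / Σ_j w_j f_j(x).
Since both observations come from the same component, the likelihood for component k is f_k(x₁)·f_k(x₂).
  p_I = [0.21·(1−0.21)^10 = 0.21·0.0946828 = 0.0198834] × [0.1659] = 0.00329865
  p_II = [0.44·(1−0.44)^10 = 0.44·0.00303305 = 0.00133454] × [0.2464] = 0.000328832
  p_III = [0.73·(1−0.73)^10 = 0.73·2.05891e-06 = 1.50301e-06] × [0.1971] = 2.96242e-07
Unnormalised posteriors:
  w_I·p_I = 0.37 × 0.00329865 = 0.0012205
  w_II·p_II = 0.35 × 0.000328832 = 0.000115091
  w_III·p_III = 0.28 × 2.96242e-07 = 8.29479e-08
Normaliser: 0.0012205 + 0.000115091 + 8.29479e-08 = 0.00133568
P(Condition II | x₁,x₂) = 0.000115091 / 0.00133568 ≈ 0.0862

0.0862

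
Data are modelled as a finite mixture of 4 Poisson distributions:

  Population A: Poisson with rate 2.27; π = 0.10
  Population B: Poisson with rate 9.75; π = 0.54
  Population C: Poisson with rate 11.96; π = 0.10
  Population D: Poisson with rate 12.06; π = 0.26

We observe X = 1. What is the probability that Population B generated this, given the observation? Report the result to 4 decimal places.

By Bayes' theorem, P(k | x) = π_k f_k(x) / Σ_j π_j f_j(x).
Poisson probabilities:
  f_A = 0.234519
  f_B = 0.000568373
  f_C = 7.64838e-05
  f_D = 6.9784e-05
Prior × likelihood for each component:
  π_A·f_A = 0.10 × 0.234519 = 0.0234519
  π_B·f_B = 0.54 × 0.000568373 = 0.000306921
  π_C·f_C = 0.10 × 7.64838e-05 = 7.64838e-06
  π_D·f_D = 0.26 × 6.9784e-05 = 1.81438e-05
Sum: 0.0234519 + 0.000306921 + 7.64838e-06 + 1.81438e-05 = 0.0237846
P(Population B | data) = 0.000306921 / 0.0237846 ≈ 0.0129

0.0129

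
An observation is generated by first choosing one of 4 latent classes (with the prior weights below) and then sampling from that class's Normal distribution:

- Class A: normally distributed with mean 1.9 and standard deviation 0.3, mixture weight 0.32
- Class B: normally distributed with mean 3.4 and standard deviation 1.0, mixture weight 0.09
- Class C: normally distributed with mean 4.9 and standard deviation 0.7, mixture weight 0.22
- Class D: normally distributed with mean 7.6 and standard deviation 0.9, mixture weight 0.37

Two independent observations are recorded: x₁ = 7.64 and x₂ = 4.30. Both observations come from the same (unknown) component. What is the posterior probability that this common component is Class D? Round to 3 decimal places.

0.781

Posterior ∝ prior × likelihood, so P(k | x) ∝ P(Z=k) f_k(x); normalise over all components.
Since both observations come from the same component, the likelihood for component k is f_k(x₁)·f_k(x₂).
  f_A = [(1/(0.3·√(2π)))·exp(−(7.64−1.9)²/(2·0.3²)) = 1.329808·exp(-183.04222) = 4.26149e-80] × [1.68409e-14] = 7.17674e-94
  f_B = [(1/(1.0·√(2π)))·exp(−(7.64−3.4)²/(2·1.0²)) = 0.398942·exp(-8.98880) = 4.97879e-05] × [0.266085] = 1.32478e-05
  f_C = [(1/(0.7·√(2π)))·exp(−(7.64−4.9)²/(2·0.7²)) = 0.569918·exp(-7.66082) = 0.000268387] × [0.394707] = 0.000105934
  f_D = [(1/(0.9·√(2π)))·exp(−(7.64−7.6)²/(2·0.9²)) = 0.443269·exp(-0.00099) = 0.442832] × [0.000533634] = 0.00023631
Prior × likelihood for each component:
  P(Z=A)·f_A = 0.32 × 7.17674e-94 = 2.29656e-94
  P(Z=B)·f_B = 0.09 × 1.32478e-05 = 1.1923e-06
  P(Z=C)·f_C = 0.22 × 0.000105934 = 2.33056e-05
  P(Z=D)·f_D = 0.37 × 0.00023631 = 8.74347e-05
Marginal: 2.29656e-94 + 1.1923e-06 + 2.33056e-05 + 8.74347e-05 = 0.000111933
Responsibility of Class D: 8.74347e-05 / 0.000111933 ≈ 0.781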